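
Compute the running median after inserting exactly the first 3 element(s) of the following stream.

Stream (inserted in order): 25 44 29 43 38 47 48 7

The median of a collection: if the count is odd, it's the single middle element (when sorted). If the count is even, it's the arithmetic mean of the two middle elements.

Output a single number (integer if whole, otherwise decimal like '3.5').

Answer: 29

Derivation:
Step 1: insert 25 -> lo=[25] (size 1, max 25) hi=[] (size 0) -> median=25
Step 2: insert 44 -> lo=[25] (size 1, max 25) hi=[44] (size 1, min 44) -> median=34.5
Step 3: insert 29 -> lo=[25, 29] (size 2, max 29) hi=[44] (size 1, min 44) -> median=29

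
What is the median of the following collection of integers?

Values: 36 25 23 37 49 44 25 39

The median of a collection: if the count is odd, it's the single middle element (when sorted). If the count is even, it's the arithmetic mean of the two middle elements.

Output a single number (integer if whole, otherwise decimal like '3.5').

Answer: 36.5

Derivation:
Step 1: insert 36 -> lo=[36] (size 1, max 36) hi=[] (size 0) -> median=36
Step 2: insert 25 -> lo=[25] (size 1, max 25) hi=[36] (size 1, min 36) -> median=30.5
Step 3: insert 23 -> lo=[23, 25] (size 2, max 25) hi=[36] (size 1, min 36) -> median=25
Step 4: insert 37 -> lo=[23, 25] (size 2, max 25) hi=[36, 37] (size 2, min 36) -> median=30.5
Step 5: insert 49 -> lo=[23, 25, 36] (size 3, max 36) hi=[37, 49] (size 2, min 37) -> median=36
Step 6: insert 44 -> lo=[23, 25, 36] (size 3, max 36) hi=[37, 44, 49] (size 3, min 37) -> median=36.5
Step 7: insert 25 -> lo=[23, 25, 25, 36] (size 4, max 36) hi=[37, 44, 49] (size 3, min 37) -> median=36
Step 8: insert 39 -> lo=[23, 25, 25, 36] (size 4, max 36) hi=[37, 39, 44, 49] (size 4, min 37) -> median=36.5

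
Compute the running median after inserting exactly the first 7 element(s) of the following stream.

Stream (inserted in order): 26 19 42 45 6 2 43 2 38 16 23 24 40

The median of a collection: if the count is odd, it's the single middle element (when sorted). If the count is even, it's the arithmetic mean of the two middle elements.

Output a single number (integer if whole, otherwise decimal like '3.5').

Answer: 26

Derivation:
Step 1: insert 26 -> lo=[26] (size 1, max 26) hi=[] (size 0) -> median=26
Step 2: insert 19 -> lo=[19] (size 1, max 19) hi=[26] (size 1, min 26) -> median=22.5
Step 3: insert 42 -> lo=[19, 26] (size 2, max 26) hi=[42] (size 1, min 42) -> median=26
Step 4: insert 45 -> lo=[19, 26] (size 2, max 26) hi=[42, 45] (size 2, min 42) -> median=34
Step 5: insert 6 -> lo=[6, 19, 26] (size 3, max 26) hi=[42, 45] (size 2, min 42) -> median=26
Step 6: insert 2 -> lo=[2, 6, 19] (size 3, max 19) hi=[26, 42, 45] (size 3, min 26) -> median=22.5
Step 7: insert 43 -> lo=[2, 6, 19, 26] (size 4, max 26) hi=[42, 43, 45] (size 3, min 42) -> median=26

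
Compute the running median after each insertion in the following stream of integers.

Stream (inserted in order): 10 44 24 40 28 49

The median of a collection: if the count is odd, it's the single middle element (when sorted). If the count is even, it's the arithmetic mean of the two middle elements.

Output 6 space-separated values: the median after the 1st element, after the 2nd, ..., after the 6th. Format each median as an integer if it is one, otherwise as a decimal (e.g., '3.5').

Answer: 10 27 24 32 28 34

Derivation:
Step 1: insert 10 -> lo=[10] (size 1, max 10) hi=[] (size 0) -> median=10
Step 2: insert 44 -> lo=[10] (size 1, max 10) hi=[44] (size 1, min 44) -> median=27
Step 3: insert 24 -> lo=[10, 24] (size 2, max 24) hi=[44] (size 1, min 44) -> median=24
Step 4: insert 40 -> lo=[10, 24] (size 2, max 24) hi=[40, 44] (size 2, min 40) -> median=32
Step 5: insert 28 -> lo=[10, 24, 28] (size 3, max 28) hi=[40, 44] (size 2, min 40) -> median=28
Step 6: insert 49 -> lo=[10, 24, 28] (size 3, max 28) hi=[40, 44, 49] (size 3, min 40) -> median=34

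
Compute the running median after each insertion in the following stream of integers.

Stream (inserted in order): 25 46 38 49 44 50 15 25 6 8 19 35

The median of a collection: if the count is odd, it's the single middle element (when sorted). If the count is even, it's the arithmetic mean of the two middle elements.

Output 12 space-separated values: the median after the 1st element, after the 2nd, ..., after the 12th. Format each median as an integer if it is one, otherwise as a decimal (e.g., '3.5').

Answer: 25 35.5 38 42 44 45 44 41 38 31.5 25 30

Derivation:
Step 1: insert 25 -> lo=[25] (size 1, max 25) hi=[] (size 0) -> median=25
Step 2: insert 46 -> lo=[25] (size 1, max 25) hi=[46] (size 1, min 46) -> median=35.5
Step 3: insert 38 -> lo=[25, 38] (size 2, max 38) hi=[46] (size 1, min 46) -> median=38
Step 4: insert 49 -> lo=[25, 38] (size 2, max 38) hi=[46, 49] (size 2, min 46) -> median=42
Step 5: insert 44 -> lo=[25, 38, 44] (size 3, max 44) hi=[46, 49] (size 2, min 46) -> median=44
Step 6: insert 50 -> lo=[25, 38, 44] (size 3, max 44) hi=[46, 49, 50] (size 3, min 46) -> median=45
Step 7: insert 15 -> lo=[15, 25, 38, 44] (size 4, max 44) hi=[46, 49, 50] (size 3, min 46) -> median=44
Step 8: insert 25 -> lo=[15, 25, 25, 38] (size 4, max 38) hi=[44, 46, 49, 50] (size 4, min 44) -> median=41
Step 9: insert 6 -> lo=[6, 15, 25, 25, 38] (size 5, max 38) hi=[44, 46, 49, 50] (size 4, min 44) -> median=38
Step 10: insert 8 -> lo=[6, 8, 15, 25, 25] (size 5, max 25) hi=[38, 44, 46, 49, 50] (size 5, min 38) -> median=31.5
Step 11: insert 19 -> lo=[6, 8, 15, 19, 25, 25] (size 6, max 25) hi=[38, 44, 46, 49, 50] (size 5, min 38) -> median=25
Step 12: insert 35 -> lo=[6, 8, 15, 19, 25, 25] (size 6, max 25) hi=[35, 38, 44, 46, 49, 50] (size 6, min 35) -> median=30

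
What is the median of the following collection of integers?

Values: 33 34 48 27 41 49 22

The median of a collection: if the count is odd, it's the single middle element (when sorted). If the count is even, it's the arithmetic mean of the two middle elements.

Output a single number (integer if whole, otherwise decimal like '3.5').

Step 1: insert 33 -> lo=[33] (size 1, max 33) hi=[] (size 0) -> median=33
Step 2: insert 34 -> lo=[33] (size 1, max 33) hi=[34] (size 1, min 34) -> median=33.5
Step 3: insert 48 -> lo=[33, 34] (size 2, max 34) hi=[48] (size 1, min 48) -> median=34
Step 4: insert 27 -> lo=[27, 33] (size 2, max 33) hi=[34, 48] (size 2, min 34) -> median=33.5
Step 5: insert 41 -> lo=[27, 33, 34] (size 3, max 34) hi=[41, 48] (size 2, min 41) -> median=34
Step 6: insert 49 -> lo=[27, 33, 34] (size 3, max 34) hi=[41, 48, 49] (size 3, min 41) -> median=37.5
Step 7: insert 22 -> lo=[22, 27, 33, 34] (size 4, max 34) hi=[41, 48, 49] (size 3, min 41) -> median=34

Answer: 34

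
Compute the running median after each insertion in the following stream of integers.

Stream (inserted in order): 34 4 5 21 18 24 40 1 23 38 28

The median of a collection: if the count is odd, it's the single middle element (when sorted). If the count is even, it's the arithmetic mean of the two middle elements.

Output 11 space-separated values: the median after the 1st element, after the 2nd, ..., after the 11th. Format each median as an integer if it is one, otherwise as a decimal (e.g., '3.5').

Step 1: insert 34 -> lo=[34] (size 1, max 34) hi=[] (size 0) -> median=34
Step 2: insert 4 -> lo=[4] (size 1, max 4) hi=[34] (size 1, min 34) -> median=19
Step 3: insert 5 -> lo=[4, 5] (size 2, max 5) hi=[34] (size 1, min 34) -> median=5
Step 4: insert 21 -> lo=[4, 5] (size 2, max 5) hi=[21, 34] (size 2, min 21) -> median=13
Step 5: insert 18 -> lo=[4, 5, 18] (size 3, max 18) hi=[21, 34] (size 2, min 21) -> median=18
Step 6: insert 24 -> lo=[4, 5, 18] (size 3, max 18) hi=[21, 24, 34] (size 3, min 21) -> median=19.5
Step 7: insert 40 -> lo=[4, 5, 18, 21] (size 4, max 21) hi=[24, 34, 40] (size 3, min 24) -> median=21
Step 8: insert 1 -> lo=[1, 4, 5, 18] (size 4, max 18) hi=[21, 24, 34, 40] (size 4, min 21) -> median=19.5
Step 9: insert 23 -> lo=[1, 4, 5, 18, 21] (size 5, max 21) hi=[23, 24, 34, 40] (size 4, min 23) -> median=21
Step 10: insert 38 -> lo=[1, 4, 5, 18, 21] (size 5, max 21) hi=[23, 24, 34, 38, 40] (size 5, min 23) -> median=22
Step 11: insert 28 -> lo=[1, 4, 5, 18, 21, 23] (size 6, max 23) hi=[24, 28, 34, 38, 40] (size 5, min 24) -> median=23

Answer: 34 19 5 13 18 19.5 21 19.5 21 22 23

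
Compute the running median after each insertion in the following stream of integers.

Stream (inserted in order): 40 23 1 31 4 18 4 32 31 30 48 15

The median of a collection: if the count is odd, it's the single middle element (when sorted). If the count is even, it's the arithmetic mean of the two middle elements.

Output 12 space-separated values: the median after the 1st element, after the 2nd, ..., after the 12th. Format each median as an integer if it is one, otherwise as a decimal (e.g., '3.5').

Answer: 40 31.5 23 27 23 20.5 18 20.5 23 26.5 30 26.5

Derivation:
Step 1: insert 40 -> lo=[40] (size 1, max 40) hi=[] (size 0) -> median=40
Step 2: insert 23 -> lo=[23] (size 1, max 23) hi=[40] (size 1, min 40) -> median=31.5
Step 3: insert 1 -> lo=[1, 23] (size 2, max 23) hi=[40] (size 1, min 40) -> median=23
Step 4: insert 31 -> lo=[1, 23] (size 2, max 23) hi=[31, 40] (size 2, min 31) -> median=27
Step 5: insert 4 -> lo=[1, 4, 23] (size 3, max 23) hi=[31, 40] (size 2, min 31) -> median=23
Step 6: insert 18 -> lo=[1, 4, 18] (size 3, max 18) hi=[23, 31, 40] (size 3, min 23) -> median=20.5
Step 7: insert 4 -> lo=[1, 4, 4, 18] (size 4, max 18) hi=[23, 31, 40] (size 3, min 23) -> median=18
Step 8: insert 32 -> lo=[1, 4, 4, 18] (size 4, max 18) hi=[23, 31, 32, 40] (size 4, min 23) -> median=20.5
Step 9: insert 31 -> lo=[1, 4, 4, 18, 23] (size 5, max 23) hi=[31, 31, 32, 40] (size 4, min 31) -> median=23
Step 10: insert 30 -> lo=[1, 4, 4, 18, 23] (size 5, max 23) hi=[30, 31, 31, 32, 40] (size 5, min 30) -> median=26.5
Step 11: insert 48 -> lo=[1, 4, 4, 18, 23, 30] (size 6, max 30) hi=[31, 31, 32, 40, 48] (size 5, min 31) -> median=30
Step 12: insert 15 -> lo=[1, 4, 4, 15, 18, 23] (size 6, max 23) hi=[30, 31, 31, 32, 40, 48] (size 6, min 30) -> median=26.5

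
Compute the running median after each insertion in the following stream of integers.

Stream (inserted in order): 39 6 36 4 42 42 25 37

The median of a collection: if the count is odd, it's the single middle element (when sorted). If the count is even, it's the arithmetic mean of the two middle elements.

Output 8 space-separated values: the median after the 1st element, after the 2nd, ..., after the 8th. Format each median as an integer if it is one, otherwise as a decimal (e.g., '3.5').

Step 1: insert 39 -> lo=[39] (size 1, max 39) hi=[] (size 0) -> median=39
Step 2: insert 6 -> lo=[6] (size 1, max 6) hi=[39] (size 1, min 39) -> median=22.5
Step 3: insert 36 -> lo=[6, 36] (size 2, max 36) hi=[39] (size 1, min 39) -> median=36
Step 4: insert 4 -> lo=[4, 6] (size 2, max 6) hi=[36, 39] (size 2, min 36) -> median=21
Step 5: insert 42 -> lo=[4, 6, 36] (size 3, max 36) hi=[39, 42] (size 2, min 39) -> median=36
Step 6: insert 42 -> lo=[4, 6, 36] (size 3, max 36) hi=[39, 42, 42] (size 3, min 39) -> median=37.5
Step 7: insert 25 -> lo=[4, 6, 25, 36] (size 4, max 36) hi=[39, 42, 42] (size 3, min 39) -> median=36
Step 8: insert 37 -> lo=[4, 6, 25, 36] (size 4, max 36) hi=[37, 39, 42, 42] (size 4, min 37) -> median=36.5

Answer: 39 22.5 36 21 36 37.5 36 36.5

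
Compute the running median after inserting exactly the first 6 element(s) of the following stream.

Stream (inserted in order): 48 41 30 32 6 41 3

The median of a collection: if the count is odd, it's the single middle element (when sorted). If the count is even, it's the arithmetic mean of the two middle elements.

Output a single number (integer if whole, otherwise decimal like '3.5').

Answer: 36.5

Derivation:
Step 1: insert 48 -> lo=[48] (size 1, max 48) hi=[] (size 0) -> median=48
Step 2: insert 41 -> lo=[41] (size 1, max 41) hi=[48] (size 1, min 48) -> median=44.5
Step 3: insert 30 -> lo=[30, 41] (size 2, max 41) hi=[48] (size 1, min 48) -> median=41
Step 4: insert 32 -> lo=[30, 32] (size 2, max 32) hi=[41, 48] (size 2, min 41) -> median=36.5
Step 5: insert 6 -> lo=[6, 30, 32] (size 3, max 32) hi=[41, 48] (size 2, min 41) -> median=32
Step 6: insert 41 -> lo=[6, 30, 32] (size 3, max 32) hi=[41, 41, 48] (size 3, min 41) -> median=36.5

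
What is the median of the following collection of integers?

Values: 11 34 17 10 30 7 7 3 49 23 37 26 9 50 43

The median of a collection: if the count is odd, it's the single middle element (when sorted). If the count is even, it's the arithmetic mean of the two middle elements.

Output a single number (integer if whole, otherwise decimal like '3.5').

Answer: 23

Derivation:
Step 1: insert 11 -> lo=[11] (size 1, max 11) hi=[] (size 0) -> median=11
Step 2: insert 34 -> lo=[11] (size 1, max 11) hi=[34] (size 1, min 34) -> median=22.5
Step 3: insert 17 -> lo=[11, 17] (size 2, max 17) hi=[34] (size 1, min 34) -> median=17
Step 4: insert 10 -> lo=[10, 11] (size 2, max 11) hi=[17, 34] (size 2, min 17) -> median=14
Step 5: insert 30 -> lo=[10, 11, 17] (size 3, max 17) hi=[30, 34] (size 2, min 30) -> median=17
Step 6: insert 7 -> lo=[7, 10, 11] (size 3, max 11) hi=[17, 30, 34] (size 3, min 17) -> median=14
Step 7: insert 7 -> lo=[7, 7, 10, 11] (size 4, max 11) hi=[17, 30, 34] (size 3, min 17) -> median=11
Step 8: insert 3 -> lo=[3, 7, 7, 10] (size 4, max 10) hi=[11, 17, 30, 34] (size 4, min 11) -> median=10.5
Step 9: insert 49 -> lo=[3, 7, 7, 10, 11] (size 5, max 11) hi=[17, 30, 34, 49] (size 4, min 17) -> median=11
Step 10: insert 23 -> lo=[3, 7, 7, 10, 11] (size 5, max 11) hi=[17, 23, 30, 34, 49] (size 5, min 17) -> median=14
Step 11: insert 37 -> lo=[3, 7, 7, 10, 11, 17] (size 6, max 17) hi=[23, 30, 34, 37, 49] (size 5, min 23) -> median=17
Step 12: insert 26 -> lo=[3, 7, 7, 10, 11, 17] (size 6, max 17) hi=[23, 26, 30, 34, 37, 49] (size 6, min 23) -> median=20
Step 13: insert 9 -> lo=[3, 7, 7, 9, 10, 11, 17] (size 7, max 17) hi=[23, 26, 30, 34, 37, 49] (size 6, min 23) -> median=17
Step 14: insert 50 -> lo=[3, 7, 7, 9, 10, 11, 17] (size 7, max 17) hi=[23, 26, 30, 34, 37, 49, 50] (size 7, min 23) -> median=20
Step 15: insert 43 -> lo=[3, 7, 7, 9, 10, 11, 17, 23] (size 8, max 23) hi=[26, 30, 34, 37, 43, 49, 50] (size 7, min 26) -> median=23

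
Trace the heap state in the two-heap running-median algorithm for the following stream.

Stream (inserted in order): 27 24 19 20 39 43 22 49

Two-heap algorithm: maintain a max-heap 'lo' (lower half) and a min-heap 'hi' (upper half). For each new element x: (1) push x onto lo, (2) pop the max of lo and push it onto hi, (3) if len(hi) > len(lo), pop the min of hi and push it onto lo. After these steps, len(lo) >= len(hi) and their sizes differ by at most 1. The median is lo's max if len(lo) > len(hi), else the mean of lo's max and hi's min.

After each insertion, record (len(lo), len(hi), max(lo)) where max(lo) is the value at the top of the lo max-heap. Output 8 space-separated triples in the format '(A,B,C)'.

Step 1: insert 27 -> lo=[27] hi=[] -> (len(lo)=1, len(hi)=0, max(lo)=27)
Step 2: insert 24 -> lo=[24] hi=[27] -> (len(lo)=1, len(hi)=1, max(lo)=24)
Step 3: insert 19 -> lo=[19, 24] hi=[27] -> (len(lo)=2, len(hi)=1, max(lo)=24)
Step 4: insert 20 -> lo=[19, 20] hi=[24, 27] -> (len(lo)=2, len(hi)=2, max(lo)=20)
Step 5: insert 39 -> lo=[19, 20, 24] hi=[27, 39] -> (len(lo)=3, len(hi)=2, max(lo)=24)
Step 6: insert 43 -> lo=[19, 20, 24] hi=[27, 39, 43] -> (len(lo)=3, len(hi)=3, max(lo)=24)
Step 7: insert 22 -> lo=[19, 20, 22, 24] hi=[27, 39, 43] -> (len(lo)=4, len(hi)=3, max(lo)=24)
Step 8: insert 49 -> lo=[19, 20, 22, 24] hi=[27, 39, 43, 49] -> (len(lo)=4, len(hi)=4, max(lo)=24)

Answer: (1,0,27) (1,1,24) (2,1,24) (2,2,20) (3,2,24) (3,3,24) (4,3,24) (4,4,24)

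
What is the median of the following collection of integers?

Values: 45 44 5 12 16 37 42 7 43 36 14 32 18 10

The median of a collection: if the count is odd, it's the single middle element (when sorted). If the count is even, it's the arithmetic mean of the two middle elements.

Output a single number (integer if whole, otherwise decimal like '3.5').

Step 1: insert 45 -> lo=[45] (size 1, max 45) hi=[] (size 0) -> median=45
Step 2: insert 44 -> lo=[44] (size 1, max 44) hi=[45] (size 1, min 45) -> median=44.5
Step 3: insert 5 -> lo=[5, 44] (size 2, max 44) hi=[45] (size 1, min 45) -> median=44
Step 4: insert 12 -> lo=[5, 12] (size 2, max 12) hi=[44, 45] (size 2, min 44) -> median=28
Step 5: insert 16 -> lo=[5, 12, 16] (size 3, max 16) hi=[44, 45] (size 2, min 44) -> median=16
Step 6: insert 37 -> lo=[5, 12, 16] (size 3, max 16) hi=[37, 44, 45] (size 3, min 37) -> median=26.5
Step 7: insert 42 -> lo=[5, 12, 16, 37] (size 4, max 37) hi=[42, 44, 45] (size 3, min 42) -> median=37
Step 8: insert 7 -> lo=[5, 7, 12, 16] (size 4, max 16) hi=[37, 42, 44, 45] (size 4, min 37) -> median=26.5
Step 9: insert 43 -> lo=[5, 7, 12, 16, 37] (size 5, max 37) hi=[42, 43, 44, 45] (size 4, min 42) -> median=37
Step 10: insert 36 -> lo=[5, 7, 12, 16, 36] (size 5, max 36) hi=[37, 42, 43, 44, 45] (size 5, min 37) -> median=36.5
Step 11: insert 14 -> lo=[5, 7, 12, 14, 16, 36] (size 6, max 36) hi=[37, 42, 43, 44, 45] (size 5, min 37) -> median=36
Step 12: insert 32 -> lo=[5, 7, 12, 14, 16, 32] (size 6, max 32) hi=[36, 37, 42, 43, 44, 45] (size 6, min 36) -> median=34
Step 13: insert 18 -> lo=[5, 7, 12, 14, 16, 18, 32] (size 7, max 32) hi=[36, 37, 42, 43, 44, 45] (size 6, min 36) -> median=32
Step 14: insert 10 -> lo=[5, 7, 10, 12, 14, 16, 18] (size 7, max 18) hi=[32, 36, 37, 42, 43, 44, 45] (size 7, min 32) -> median=25

Answer: 25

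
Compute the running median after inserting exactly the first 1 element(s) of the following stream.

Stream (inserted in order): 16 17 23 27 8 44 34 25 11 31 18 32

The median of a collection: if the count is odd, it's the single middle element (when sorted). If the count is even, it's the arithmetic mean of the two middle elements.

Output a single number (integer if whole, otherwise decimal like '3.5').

Answer: 16

Derivation:
Step 1: insert 16 -> lo=[16] (size 1, max 16) hi=[] (size 0) -> median=16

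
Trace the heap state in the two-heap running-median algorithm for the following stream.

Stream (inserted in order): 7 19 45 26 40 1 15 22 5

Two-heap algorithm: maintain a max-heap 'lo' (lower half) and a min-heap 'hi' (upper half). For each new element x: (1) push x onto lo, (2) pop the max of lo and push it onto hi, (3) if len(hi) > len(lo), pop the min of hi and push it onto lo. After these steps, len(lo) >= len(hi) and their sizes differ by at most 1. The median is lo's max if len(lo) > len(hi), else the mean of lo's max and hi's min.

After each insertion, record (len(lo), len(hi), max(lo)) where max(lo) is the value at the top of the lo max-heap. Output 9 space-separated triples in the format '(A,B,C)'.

Answer: (1,0,7) (1,1,7) (2,1,19) (2,2,19) (3,2,26) (3,3,19) (4,3,19) (4,4,19) (5,4,19)

Derivation:
Step 1: insert 7 -> lo=[7] hi=[] -> (len(lo)=1, len(hi)=0, max(lo)=7)
Step 2: insert 19 -> lo=[7] hi=[19] -> (len(lo)=1, len(hi)=1, max(lo)=7)
Step 3: insert 45 -> lo=[7, 19] hi=[45] -> (len(lo)=2, len(hi)=1, max(lo)=19)
Step 4: insert 26 -> lo=[7, 19] hi=[26, 45] -> (len(lo)=2, len(hi)=2, max(lo)=19)
Step 5: insert 40 -> lo=[7, 19, 26] hi=[40, 45] -> (len(lo)=3, len(hi)=2, max(lo)=26)
Step 6: insert 1 -> lo=[1, 7, 19] hi=[26, 40, 45] -> (len(lo)=3, len(hi)=3, max(lo)=19)
Step 7: insert 15 -> lo=[1, 7, 15, 19] hi=[26, 40, 45] -> (len(lo)=4, len(hi)=3, max(lo)=19)
Step 8: insert 22 -> lo=[1, 7, 15, 19] hi=[22, 26, 40, 45] -> (len(lo)=4, len(hi)=4, max(lo)=19)
Step 9: insert 5 -> lo=[1, 5, 7, 15, 19] hi=[22, 26, 40, 45] -> (len(lo)=5, len(hi)=4, max(lo)=19)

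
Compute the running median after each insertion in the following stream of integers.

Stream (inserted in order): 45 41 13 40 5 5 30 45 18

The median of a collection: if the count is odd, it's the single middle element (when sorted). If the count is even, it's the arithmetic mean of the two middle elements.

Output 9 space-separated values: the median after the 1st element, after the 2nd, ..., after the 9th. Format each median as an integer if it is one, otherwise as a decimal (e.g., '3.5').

Step 1: insert 45 -> lo=[45] (size 1, max 45) hi=[] (size 0) -> median=45
Step 2: insert 41 -> lo=[41] (size 1, max 41) hi=[45] (size 1, min 45) -> median=43
Step 3: insert 13 -> lo=[13, 41] (size 2, max 41) hi=[45] (size 1, min 45) -> median=41
Step 4: insert 40 -> lo=[13, 40] (size 2, max 40) hi=[41, 45] (size 2, min 41) -> median=40.5
Step 5: insert 5 -> lo=[5, 13, 40] (size 3, max 40) hi=[41, 45] (size 2, min 41) -> median=40
Step 6: insert 5 -> lo=[5, 5, 13] (size 3, max 13) hi=[40, 41, 45] (size 3, min 40) -> median=26.5
Step 7: insert 30 -> lo=[5, 5, 13, 30] (size 4, max 30) hi=[40, 41, 45] (size 3, min 40) -> median=30
Step 8: insert 45 -> lo=[5, 5, 13, 30] (size 4, max 30) hi=[40, 41, 45, 45] (size 4, min 40) -> median=35
Step 9: insert 18 -> lo=[5, 5, 13, 18, 30] (size 5, max 30) hi=[40, 41, 45, 45] (size 4, min 40) -> median=30

Answer: 45 43 41 40.5 40 26.5 30 35 30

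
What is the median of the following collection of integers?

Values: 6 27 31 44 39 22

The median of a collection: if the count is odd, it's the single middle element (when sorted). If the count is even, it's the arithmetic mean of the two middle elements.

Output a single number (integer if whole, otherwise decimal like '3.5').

Answer: 29

Derivation:
Step 1: insert 6 -> lo=[6] (size 1, max 6) hi=[] (size 0) -> median=6
Step 2: insert 27 -> lo=[6] (size 1, max 6) hi=[27] (size 1, min 27) -> median=16.5
Step 3: insert 31 -> lo=[6, 27] (size 2, max 27) hi=[31] (size 1, min 31) -> median=27
Step 4: insert 44 -> lo=[6, 27] (size 2, max 27) hi=[31, 44] (size 2, min 31) -> median=29
Step 5: insert 39 -> lo=[6, 27, 31] (size 3, max 31) hi=[39, 44] (size 2, min 39) -> median=31
Step 6: insert 22 -> lo=[6, 22, 27] (size 3, max 27) hi=[31, 39, 44] (size 3, min 31) -> median=29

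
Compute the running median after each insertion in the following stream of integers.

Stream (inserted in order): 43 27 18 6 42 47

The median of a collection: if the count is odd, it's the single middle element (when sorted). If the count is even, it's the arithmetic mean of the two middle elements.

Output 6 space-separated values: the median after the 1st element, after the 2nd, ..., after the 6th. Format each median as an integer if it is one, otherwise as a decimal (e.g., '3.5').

Step 1: insert 43 -> lo=[43] (size 1, max 43) hi=[] (size 0) -> median=43
Step 2: insert 27 -> lo=[27] (size 1, max 27) hi=[43] (size 1, min 43) -> median=35
Step 3: insert 18 -> lo=[18, 27] (size 2, max 27) hi=[43] (size 1, min 43) -> median=27
Step 4: insert 6 -> lo=[6, 18] (size 2, max 18) hi=[27, 43] (size 2, min 27) -> median=22.5
Step 5: insert 42 -> lo=[6, 18, 27] (size 3, max 27) hi=[42, 43] (size 2, min 42) -> median=27
Step 6: insert 47 -> lo=[6, 18, 27] (size 3, max 27) hi=[42, 43, 47] (size 3, min 42) -> median=34.5

Answer: 43 35 27 22.5 27 34.5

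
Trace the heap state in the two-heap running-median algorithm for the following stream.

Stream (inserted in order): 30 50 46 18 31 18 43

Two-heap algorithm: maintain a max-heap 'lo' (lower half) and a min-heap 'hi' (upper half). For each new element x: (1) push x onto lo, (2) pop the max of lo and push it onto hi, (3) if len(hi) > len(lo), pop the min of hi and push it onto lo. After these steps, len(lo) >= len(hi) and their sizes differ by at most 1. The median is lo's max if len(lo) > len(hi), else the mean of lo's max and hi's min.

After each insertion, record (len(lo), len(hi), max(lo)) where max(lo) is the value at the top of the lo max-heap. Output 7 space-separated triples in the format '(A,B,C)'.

Answer: (1,0,30) (1,1,30) (2,1,46) (2,2,30) (3,2,31) (3,3,30) (4,3,31)

Derivation:
Step 1: insert 30 -> lo=[30] hi=[] -> (len(lo)=1, len(hi)=0, max(lo)=30)
Step 2: insert 50 -> lo=[30] hi=[50] -> (len(lo)=1, len(hi)=1, max(lo)=30)
Step 3: insert 46 -> lo=[30, 46] hi=[50] -> (len(lo)=2, len(hi)=1, max(lo)=46)
Step 4: insert 18 -> lo=[18, 30] hi=[46, 50] -> (len(lo)=2, len(hi)=2, max(lo)=30)
Step 5: insert 31 -> lo=[18, 30, 31] hi=[46, 50] -> (len(lo)=3, len(hi)=2, max(lo)=31)
Step 6: insert 18 -> lo=[18, 18, 30] hi=[31, 46, 50] -> (len(lo)=3, len(hi)=3, max(lo)=30)
Step 7: insert 43 -> lo=[18, 18, 30, 31] hi=[43, 46, 50] -> (len(lo)=4, len(hi)=3, max(lo)=31)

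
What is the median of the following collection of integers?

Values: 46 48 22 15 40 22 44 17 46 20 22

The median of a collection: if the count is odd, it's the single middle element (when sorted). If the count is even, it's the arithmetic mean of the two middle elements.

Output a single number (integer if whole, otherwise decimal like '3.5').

Step 1: insert 46 -> lo=[46] (size 1, max 46) hi=[] (size 0) -> median=46
Step 2: insert 48 -> lo=[46] (size 1, max 46) hi=[48] (size 1, min 48) -> median=47
Step 3: insert 22 -> lo=[22, 46] (size 2, max 46) hi=[48] (size 1, min 48) -> median=46
Step 4: insert 15 -> lo=[15, 22] (size 2, max 22) hi=[46, 48] (size 2, min 46) -> median=34
Step 5: insert 40 -> lo=[15, 22, 40] (size 3, max 40) hi=[46, 48] (size 2, min 46) -> median=40
Step 6: insert 22 -> lo=[15, 22, 22] (size 3, max 22) hi=[40, 46, 48] (size 3, min 40) -> median=31
Step 7: insert 44 -> lo=[15, 22, 22, 40] (size 4, max 40) hi=[44, 46, 48] (size 3, min 44) -> median=40
Step 8: insert 17 -> lo=[15, 17, 22, 22] (size 4, max 22) hi=[40, 44, 46, 48] (size 4, min 40) -> median=31
Step 9: insert 46 -> lo=[15, 17, 22, 22, 40] (size 5, max 40) hi=[44, 46, 46, 48] (size 4, min 44) -> median=40
Step 10: insert 20 -> lo=[15, 17, 20, 22, 22] (size 5, max 22) hi=[40, 44, 46, 46, 48] (size 5, min 40) -> median=31
Step 11: insert 22 -> lo=[15, 17, 20, 22, 22, 22] (size 6, max 22) hi=[40, 44, 46, 46, 48] (size 5, min 40) -> median=22

Answer: 22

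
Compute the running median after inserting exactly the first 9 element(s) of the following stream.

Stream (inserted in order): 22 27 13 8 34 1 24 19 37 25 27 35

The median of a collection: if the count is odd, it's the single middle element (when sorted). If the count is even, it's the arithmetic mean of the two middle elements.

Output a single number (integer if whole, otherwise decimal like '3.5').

Answer: 22

Derivation:
Step 1: insert 22 -> lo=[22] (size 1, max 22) hi=[] (size 0) -> median=22
Step 2: insert 27 -> lo=[22] (size 1, max 22) hi=[27] (size 1, min 27) -> median=24.5
Step 3: insert 13 -> lo=[13, 22] (size 2, max 22) hi=[27] (size 1, min 27) -> median=22
Step 4: insert 8 -> lo=[8, 13] (size 2, max 13) hi=[22, 27] (size 2, min 22) -> median=17.5
Step 5: insert 34 -> lo=[8, 13, 22] (size 3, max 22) hi=[27, 34] (size 2, min 27) -> median=22
Step 6: insert 1 -> lo=[1, 8, 13] (size 3, max 13) hi=[22, 27, 34] (size 3, min 22) -> median=17.5
Step 7: insert 24 -> lo=[1, 8, 13, 22] (size 4, max 22) hi=[24, 27, 34] (size 3, min 24) -> median=22
Step 8: insert 19 -> lo=[1, 8, 13, 19] (size 4, max 19) hi=[22, 24, 27, 34] (size 4, min 22) -> median=20.5
Step 9: insert 37 -> lo=[1, 8, 13, 19, 22] (size 5, max 22) hi=[24, 27, 34, 37] (size 4, min 24) -> median=22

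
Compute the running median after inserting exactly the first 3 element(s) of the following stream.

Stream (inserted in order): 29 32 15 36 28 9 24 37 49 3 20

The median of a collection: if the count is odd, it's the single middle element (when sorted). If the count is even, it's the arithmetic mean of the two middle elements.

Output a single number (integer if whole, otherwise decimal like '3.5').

Step 1: insert 29 -> lo=[29] (size 1, max 29) hi=[] (size 0) -> median=29
Step 2: insert 32 -> lo=[29] (size 1, max 29) hi=[32] (size 1, min 32) -> median=30.5
Step 3: insert 15 -> lo=[15, 29] (size 2, max 29) hi=[32] (size 1, min 32) -> median=29

Answer: 29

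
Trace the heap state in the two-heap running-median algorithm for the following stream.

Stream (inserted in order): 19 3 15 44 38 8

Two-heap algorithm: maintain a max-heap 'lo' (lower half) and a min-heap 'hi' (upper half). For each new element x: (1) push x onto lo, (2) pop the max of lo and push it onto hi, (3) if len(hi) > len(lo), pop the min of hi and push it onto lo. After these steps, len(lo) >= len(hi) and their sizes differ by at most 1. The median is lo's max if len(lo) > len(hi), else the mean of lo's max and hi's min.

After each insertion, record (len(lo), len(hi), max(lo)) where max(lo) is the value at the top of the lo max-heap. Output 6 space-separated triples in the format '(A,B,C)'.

Step 1: insert 19 -> lo=[19] hi=[] -> (len(lo)=1, len(hi)=0, max(lo)=19)
Step 2: insert 3 -> lo=[3] hi=[19] -> (len(lo)=1, len(hi)=1, max(lo)=3)
Step 3: insert 15 -> lo=[3, 15] hi=[19] -> (len(lo)=2, len(hi)=1, max(lo)=15)
Step 4: insert 44 -> lo=[3, 15] hi=[19, 44] -> (len(lo)=2, len(hi)=2, max(lo)=15)
Step 5: insert 38 -> lo=[3, 15, 19] hi=[38, 44] -> (len(lo)=3, len(hi)=2, max(lo)=19)
Step 6: insert 8 -> lo=[3, 8, 15] hi=[19, 38, 44] -> (len(lo)=3, len(hi)=3, max(lo)=15)

Answer: (1,0,19) (1,1,3) (2,1,15) (2,2,15) (3,2,19) (3,3,15)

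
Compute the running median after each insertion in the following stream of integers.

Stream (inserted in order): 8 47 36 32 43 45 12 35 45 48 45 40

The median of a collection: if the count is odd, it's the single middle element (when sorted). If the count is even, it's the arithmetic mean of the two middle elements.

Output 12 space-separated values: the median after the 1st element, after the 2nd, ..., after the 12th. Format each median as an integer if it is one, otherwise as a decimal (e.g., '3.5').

Answer: 8 27.5 36 34 36 39.5 36 35.5 36 39.5 43 41.5

Derivation:
Step 1: insert 8 -> lo=[8] (size 1, max 8) hi=[] (size 0) -> median=8
Step 2: insert 47 -> lo=[8] (size 1, max 8) hi=[47] (size 1, min 47) -> median=27.5
Step 3: insert 36 -> lo=[8, 36] (size 2, max 36) hi=[47] (size 1, min 47) -> median=36
Step 4: insert 32 -> lo=[8, 32] (size 2, max 32) hi=[36, 47] (size 2, min 36) -> median=34
Step 5: insert 43 -> lo=[8, 32, 36] (size 3, max 36) hi=[43, 47] (size 2, min 43) -> median=36
Step 6: insert 45 -> lo=[8, 32, 36] (size 3, max 36) hi=[43, 45, 47] (size 3, min 43) -> median=39.5
Step 7: insert 12 -> lo=[8, 12, 32, 36] (size 4, max 36) hi=[43, 45, 47] (size 3, min 43) -> median=36
Step 8: insert 35 -> lo=[8, 12, 32, 35] (size 4, max 35) hi=[36, 43, 45, 47] (size 4, min 36) -> median=35.5
Step 9: insert 45 -> lo=[8, 12, 32, 35, 36] (size 5, max 36) hi=[43, 45, 45, 47] (size 4, min 43) -> median=36
Step 10: insert 48 -> lo=[8, 12, 32, 35, 36] (size 5, max 36) hi=[43, 45, 45, 47, 48] (size 5, min 43) -> median=39.5
Step 11: insert 45 -> lo=[8, 12, 32, 35, 36, 43] (size 6, max 43) hi=[45, 45, 45, 47, 48] (size 5, min 45) -> median=43
Step 12: insert 40 -> lo=[8, 12, 32, 35, 36, 40] (size 6, max 40) hi=[43, 45, 45, 45, 47, 48] (size 6, min 43) -> median=41.5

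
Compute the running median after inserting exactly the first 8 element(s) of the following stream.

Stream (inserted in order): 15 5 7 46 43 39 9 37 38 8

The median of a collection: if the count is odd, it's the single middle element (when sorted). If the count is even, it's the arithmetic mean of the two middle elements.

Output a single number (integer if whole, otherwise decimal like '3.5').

Step 1: insert 15 -> lo=[15] (size 1, max 15) hi=[] (size 0) -> median=15
Step 2: insert 5 -> lo=[5] (size 1, max 5) hi=[15] (size 1, min 15) -> median=10
Step 3: insert 7 -> lo=[5, 7] (size 2, max 7) hi=[15] (size 1, min 15) -> median=7
Step 4: insert 46 -> lo=[5, 7] (size 2, max 7) hi=[15, 46] (size 2, min 15) -> median=11
Step 5: insert 43 -> lo=[5, 7, 15] (size 3, max 15) hi=[43, 46] (size 2, min 43) -> median=15
Step 6: insert 39 -> lo=[5, 7, 15] (size 3, max 15) hi=[39, 43, 46] (size 3, min 39) -> median=27
Step 7: insert 9 -> lo=[5, 7, 9, 15] (size 4, max 15) hi=[39, 43, 46] (size 3, min 39) -> median=15
Step 8: insert 37 -> lo=[5, 7, 9, 15] (size 4, max 15) hi=[37, 39, 43, 46] (size 4, min 37) -> median=26

Answer: 26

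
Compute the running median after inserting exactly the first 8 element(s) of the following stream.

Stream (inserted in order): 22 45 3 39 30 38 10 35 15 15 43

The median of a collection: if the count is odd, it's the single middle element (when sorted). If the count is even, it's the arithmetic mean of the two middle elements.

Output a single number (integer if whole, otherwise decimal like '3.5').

Step 1: insert 22 -> lo=[22] (size 1, max 22) hi=[] (size 0) -> median=22
Step 2: insert 45 -> lo=[22] (size 1, max 22) hi=[45] (size 1, min 45) -> median=33.5
Step 3: insert 3 -> lo=[3, 22] (size 2, max 22) hi=[45] (size 1, min 45) -> median=22
Step 4: insert 39 -> lo=[3, 22] (size 2, max 22) hi=[39, 45] (size 2, min 39) -> median=30.5
Step 5: insert 30 -> lo=[3, 22, 30] (size 3, max 30) hi=[39, 45] (size 2, min 39) -> median=30
Step 6: insert 38 -> lo=[3, 22, 30] (size 3, max 30) hi=[38, 39, 45] (size 3, min 38) -> median=34
Step 7: insert 10 -> lo=[3, 10, 22, 30] (size 4, max 30) hi=[38, 39, 45] (size 3, min 38) -> median=30
Step 8: insert 35 -> lo=[3, 10, 22, 30] (size 4, max 30) hi=[35, 38, 39, 45] (size 4, min 35) -> median=32.5

Answer: 32.5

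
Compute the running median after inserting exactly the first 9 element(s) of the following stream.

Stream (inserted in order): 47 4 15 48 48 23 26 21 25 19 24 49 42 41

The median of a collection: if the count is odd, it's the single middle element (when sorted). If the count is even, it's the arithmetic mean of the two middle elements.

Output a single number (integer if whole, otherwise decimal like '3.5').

Answer: 25

Derivation:
Step 1: insert 47 -> lo=[47] (size 1, max 47) hi=[] (size 0) -> median=47
Step 2: insert 4 -> lo=[4] (size 1, max 4) hi=[47] (size 1, min 47) -> median=25.5
Step 3: insert 15 -> lo=[4, 15] (size 2, max 15) hi=[47] (size 1, min 47) -> median=15
Step 4: insert 48 -> lo=[4, 15] (size 2, max 15) hi=[47, 48] (size 2, min 47) -> median=31
Step 5: insert 48 -> lo=[4, 15, 47] (size 3, max 47) hi=[48, 48] (size 2, min 48) -> median=47
Step 6: insert 23 -> lo=[4, 15, 23] (size 3, max 23) hi=[47, 48, 48] (size 3, min 47) -> median=35
Step 7: insert 26 -> lo=[4, 15, 23, 26] (size 4, max 26) hi=[47, 48, 48] (size 3, min 47) -> median=26
Step 8: insert 21 -> lo=[4, 15, 21, 23] (size 4, max 23) hi=[26, 47, 48, 48] (size 4, min 26) -> median=24.5
Step 9: insert 25 -> lo=[4, 15, 21, 23, 25] (size 5, max 25) hi=[26, 47, 48, 48] (size 4, min 26) -> median=25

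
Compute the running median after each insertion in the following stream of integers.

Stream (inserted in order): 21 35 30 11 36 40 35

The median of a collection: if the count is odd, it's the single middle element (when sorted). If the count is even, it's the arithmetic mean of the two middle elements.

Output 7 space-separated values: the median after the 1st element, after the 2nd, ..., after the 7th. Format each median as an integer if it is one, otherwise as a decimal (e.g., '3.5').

Step 1: insert 21 -> lo=[21] (size 1, max 21) hi=[] (size 0) -> median=21
Step 2: insert 35 -> lo=[21] (size 1, max 21) hi=[35] (size 1, min 35) -> median=28
Step 3: insert 30 -> lo=[21, 30] (size 2, max 30) hi=[35] (size 1, min 35) -> median=30
Step 4: insert 11 -> lo=[11, 21] (size 2, max 21) hi=[30, 35] (size 2, min 30) -> median=25.5
Step 5: insert 36 -> lo=[11, 21, 30] (size 3, max 30) hi=[35, 36] (size 2, min 35) -> median=30
Step 6: insert 40 -> lo=[11, 21, 30] (size 3, max 30) hi=[35, 36, 40] (size 3, min 35) -> median=32.5
Step 7: insert 35 -> lo=[11, 21, 30, 35] (size 4, max 35) hi=[35, 36, 40] (size 3, min 35) -> median=35

Answer: 21 28 30 25.5 30 32.5 35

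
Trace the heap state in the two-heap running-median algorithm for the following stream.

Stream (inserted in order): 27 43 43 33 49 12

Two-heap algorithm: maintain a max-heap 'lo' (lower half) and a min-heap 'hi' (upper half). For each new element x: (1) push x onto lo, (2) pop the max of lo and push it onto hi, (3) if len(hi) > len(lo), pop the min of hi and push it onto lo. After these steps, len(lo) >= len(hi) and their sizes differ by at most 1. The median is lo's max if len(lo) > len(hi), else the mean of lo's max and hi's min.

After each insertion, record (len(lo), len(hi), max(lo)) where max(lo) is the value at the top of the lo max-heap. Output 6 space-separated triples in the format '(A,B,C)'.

Answer: (1,0,27) (1,1,27) (2,1,43) (2,2,33) (3,2,43) (3,3,33)

Derivation:
Step 1: insert 27 -> lo=[27] hi=[] -> (len(lo)=1, len(hi)=0, max(lo)=27)
Step 2: insert 43 -> lo=[27] hi=[43] -> (len(lo)=1, len(hi)=1, max(lo)=27)
Step 3: insert 43 -> lo=[27, 43] hi=[43] -> (len(lo)=2, len(hi)=1, max(lo)=43)
Step 4: insert 33 -> lo=[27, 33] hi=[43, 43] -> (len(lo)=2, len(hi)=2, max(lo)=33)
Step 5: insert 49 -> lo=[27, 33, 43] hi=[43, 49] -> (len(lo)=3, len(hi)=2, max(lo)=43)
Step 6: insert 12 -> lo=[12, 27, 33] hi=[43, 43, 49] -> (len(lo)=3, len(hi)=3, max(lo)=33)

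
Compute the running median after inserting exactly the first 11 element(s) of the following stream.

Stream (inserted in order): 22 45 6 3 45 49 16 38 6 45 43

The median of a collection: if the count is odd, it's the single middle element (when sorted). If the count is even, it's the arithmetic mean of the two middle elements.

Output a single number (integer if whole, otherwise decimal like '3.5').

Step 1: insert 22 -> lo=[22] (size 1, max 22) hi=[] (size 0) -> median=22
Step 2: insert 45 -> lo=[22] (size 1, max 22) hi=[45] (size 1, min 45) -> median=33.5
Step 3: insert 6 -> lo=[6, 22] (size 2, max 22) hi=[45] (size 1, min 45) -> median=22
Step 4: insert 3 -> lo=[3, 6] (size 2, max 6) hi=[22, 45] (size 2, min 22) -> median=14
Step 5: insert 45 -> lo=[3, 6, 22] (size 3, max 22) hi=[45, 45] (size 2, min 45) -> median=22
Step 6: insert 49 -> lo=[3, 6, 22] (size 3, max 22) hi=[45, 45, 49] (size 3, min 45) -> median=33.5
Step 7: insert 16 -> lo=[3, 6, 16, 22] (size 4, max 22) hi=[45, 45, 49] (size 3, min 45) -> median=22
Step 8: insert 38 -> lo=[3, 6, 16, 22] (size 4, max 22) hi=[38, 45, 45, 49] (size 4, min 38) -> median=30
Step 9: insert 6 -> lo=[3, 6, 6, 16, 22] (size 5, max 22) hi=[38, 45, 45, 49] (size 4, min 38) -> median=22
Step 10: insert 45 -> lo=[3, 6, 6, 16, 22] (size 5, max 22) hi=[38, 45, 45, 45, 49] (size 5, min 38) -> median=30
Step 11: insert 43 -> lo=[3, 6, 6, 16, 22, 38] (size 6, max 38) hi=[43, 45, 45, 45, 49] (size 5, min 43) -> median=38

Answer: 38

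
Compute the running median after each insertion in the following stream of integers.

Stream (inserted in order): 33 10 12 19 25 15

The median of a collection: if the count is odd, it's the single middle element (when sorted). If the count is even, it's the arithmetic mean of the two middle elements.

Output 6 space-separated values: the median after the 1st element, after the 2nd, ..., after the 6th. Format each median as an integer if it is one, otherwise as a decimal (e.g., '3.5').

Answer: 33 21.5 12 15.5 19 17

Derivation:
Step 1: insert 33 -> lo=[33] (size 1, max 33) hi=[] (size 0) -> median=33
Step 2: insert 10 -> lo=[10] (size 1, max 10) hi=[33] (size 1, min 33) -> median=21.5
Step 3: insert 12 -> lo=[10, 12] (size 2, max 12) hi=[33] (size 1, min 33) -> median=12
Step 4: insert 19 -> lo=[10, 12] (size 2, max 12) hi=[19, 33] (size 2, min 19) -> median=15.5
Step 5: insert 25 -> lo=[10, 12, 19] (size 3, max 19) hi=[25, 33] (size 2, min 25) -> median=19
Step 6: insert 15 -> lo=[10, 12, 15] (size 3, max 15) hi=[19, 25, 33] (size 3, min 19) -> median=17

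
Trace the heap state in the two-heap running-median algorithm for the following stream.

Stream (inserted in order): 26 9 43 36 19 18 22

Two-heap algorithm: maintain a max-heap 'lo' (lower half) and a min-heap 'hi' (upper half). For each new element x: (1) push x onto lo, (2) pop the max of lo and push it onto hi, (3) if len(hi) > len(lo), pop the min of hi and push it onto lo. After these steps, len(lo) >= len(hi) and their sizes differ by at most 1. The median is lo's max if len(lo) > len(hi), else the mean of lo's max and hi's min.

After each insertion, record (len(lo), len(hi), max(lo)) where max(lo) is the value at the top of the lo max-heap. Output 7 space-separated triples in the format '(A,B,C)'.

Answer: (1,0,26) (1,1,9) (2,1,26) (2,2,26) (3,2,26) (3,3,19) (4,3,22)

Derivation:
Step 1: insert 26 -> lo=[26] hi=[] -> (len(lo)=1, len(hi)=0, max(lo)=26)
Step 2: insert 9 -> lo=[9] hi=[26] -> (len(lo)=1, len(hi)=1, max(lo)=9)
Step 3: insert 43 -> lo=[9, 26] hi=[43] -> (len(lo)=2, len(hi)=1, max(lo)=26)
Step 4: insert 36 -> lo=[9, 26] hi=[36, 43] -> (len(lo)=2, len(hi)=2, max(lo)=26)
Step 5: insert 19 -> lo=[9, 19, 26] hi=[36, 43] -> (len(lo)=3, len(hi)=2, max(lo)=26)
Step 6: insert 18 -> lo=[9, 18, 19] hi=[26, 36, 43] -> (len(lo)=3, len(hi)=3, max(lo)=19)
Step 7: insert 22 -> lo=[9, 18, 19, 22] hi=[26, 36, 43] -> (len(lo)=4, len(hi)=3, max(lo)=22)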